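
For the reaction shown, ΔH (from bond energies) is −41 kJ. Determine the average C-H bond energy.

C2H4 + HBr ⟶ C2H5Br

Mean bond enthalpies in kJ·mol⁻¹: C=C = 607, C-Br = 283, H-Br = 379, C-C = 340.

D(C-H) ≈ 404 kJ/mol

Let D be the C-H bond energy.
Σ(broken) = 4×D + 1×607 + 1×379 = 986 + 4D
Σ(formed) = 1×283 + 1×340 + 5×D = 623 + 5D
ΔH = Σ(broken) − Σ(formed) = (986 + 4D) − (623 + 5D) = +363 − D
Setting this equal to −41 kJ gives D = 404 kJ/mol.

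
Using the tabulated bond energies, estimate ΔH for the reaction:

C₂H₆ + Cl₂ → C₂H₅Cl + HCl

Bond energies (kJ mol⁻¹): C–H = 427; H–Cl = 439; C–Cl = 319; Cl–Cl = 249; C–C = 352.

Bonds broken (reactants):
  C–C: 1 × 352 = 352
  C–H: 6 × 427 = 2562
  Cl–Cl: 1 × 249 = 249
  Σ(broken) = 3163 kJ
Bonds formed (products):
  C–C: 1 × 352 = 352
  C–Cl: 1 × 319 = 319
  C–H: 5 × 427 = 2135
  H–Cl: 1 × 439 = 439
  Σ(formed) = 3245 kJ
ΔH = Σ(broken) − Σ(formed) = 3163 − 3245 = −82 kJ

ΔH ≈ −82 kJ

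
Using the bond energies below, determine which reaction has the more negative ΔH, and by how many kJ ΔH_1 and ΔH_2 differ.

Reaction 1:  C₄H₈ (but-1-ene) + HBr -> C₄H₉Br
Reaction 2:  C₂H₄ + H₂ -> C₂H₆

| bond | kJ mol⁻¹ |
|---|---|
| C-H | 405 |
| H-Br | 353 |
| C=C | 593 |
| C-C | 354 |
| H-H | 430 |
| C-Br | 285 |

Reaction 1:
  Bonds broken (reactants):
    C-C: 2 × 354 = 708
    C-H: 8 × 405 = 3240
    C=C: 1 × 593 = 593
    H-Br: 1 × 353 = 353
    Σ(broken) = 4894 kJ
  Bonds formed (products):
    C-Br: 1 × 285 = 285
    C-C: 3 × 354 = 1062
    C-H: 9 × 405 = 3645
    Σ(formed) = 4992 kJ
  ΔH_1 = 4894 − 4992 = −98 kJ
Reaction 2:
  Bonds broken (reactants):
    C-H: 4 × 405 = 1620
    C=C: 1 × 593 = 593
    H-H: 1 × 430 = 430
    Σ(broken) = 2643 kJ
  Bonds formed (products):
    C-C: 1 × 354 = 354
    C-H: 6 × 405 = 2430
    Σ(formed) = 2784 kJ
  ΔH_2 = 2643 − 2784 = −141 kJ
ΔH_1 − ΔH_2 = +43 kJ, so reaction 2 has the more negative ΔH; |ΔH_1 − ΔH_2| = 43 kJ.

Reaction 2, by 43 kJ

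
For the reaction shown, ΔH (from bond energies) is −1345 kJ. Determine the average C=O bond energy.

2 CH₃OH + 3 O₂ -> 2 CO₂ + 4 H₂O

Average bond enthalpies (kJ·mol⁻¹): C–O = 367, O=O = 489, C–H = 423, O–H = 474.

Let D be the C=O bond energy.
Σ(broken) = 6×423 + 2×367 + 2×474 + 3×489 = 5687
Σ(formed) = 4×D + 8×474 = 3792 + 4D
ΔH = Σ(broken) − Σ(formed) = (5687) − (3792 + 4D) = +1895 − 4D
Setting this equal to −1345 kJ gives 4D = 3240, so D = 810 kJ/mol.

D(C=O) ≈ 810 kJ/mol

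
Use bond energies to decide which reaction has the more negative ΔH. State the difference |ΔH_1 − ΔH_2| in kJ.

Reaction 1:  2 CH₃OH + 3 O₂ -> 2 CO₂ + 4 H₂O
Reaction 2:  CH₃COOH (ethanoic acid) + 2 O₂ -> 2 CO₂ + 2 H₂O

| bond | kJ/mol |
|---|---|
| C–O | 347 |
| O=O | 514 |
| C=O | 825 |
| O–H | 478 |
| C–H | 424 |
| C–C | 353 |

Reaction 1:
  Bonds broken (reactants):
    C–H: 6 × 424 = 2544
    C–O: 2 × 347 = 694
    O–H: 2 × 478 = 956
    O=O: 3 × 514 = 1542
    Σ(broken) = 5736 kJ
  Bonds formed (products):
    C=O: 4 × 825 = 3300
    O–H: 8 × 478 = 3824
    Σ(formed) = 7124 kJ
  ΔH_1 = 5736 − 7124 = −1388 kJ
Reaction 2:
  Bonds broken (reactants):
    C–C: 1 × 353 = 353
    C–H: 3 × 424 = 1272
    C–O: 1 × 347 = 347
    C=O: 1 × 825 = 825
    O–H: 1 × 478 = 478
    O=O: 2 × 514 = 1028
    Σ(broken) = 4303 kJ
  Bonds formed (products):
    C=O: 4 × 825 = 3300
    O–H: 4 × 478 = 1912
    Σ(formed) = 5212 kJ
  ΔH_2 = 4303 − 5212 = −909 kJ
ΔH_1 − ΔH_2 = −479 kJ, so reaction 1 has the more negative ΔH; |ΔH_1 − ΔH_2| = 479 kJ.

Reaction 1, by 479 kJ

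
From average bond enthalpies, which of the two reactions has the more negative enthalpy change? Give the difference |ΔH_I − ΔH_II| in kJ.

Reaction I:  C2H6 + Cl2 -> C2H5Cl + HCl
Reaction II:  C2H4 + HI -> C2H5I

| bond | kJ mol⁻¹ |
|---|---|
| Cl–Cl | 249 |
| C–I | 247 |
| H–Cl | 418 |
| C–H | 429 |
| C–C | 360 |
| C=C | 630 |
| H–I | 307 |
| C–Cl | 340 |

Reaction II, by 19 kJ

Reaction I:
  Bonds broken (reactants):
    C–C: 1 × 360 = 360
    C–H: 6 × 429 = 2574
    Cl–Cl: 1 × 249 = 249
    Σ(broken) = 3183 kJ
  Bonds formed (products):
    C–C: 1 × 360 = 360
    C–Cl: 1 × 340 = 340
    C–H: 5 × 429 = 2145
    H–Cl: 1 × 418 = 418
    Σ(formed) = 3263 kJ
  ΔH_I = 3183 − 3263 = −80 kJ
Reaction II:
  Bonds broken (reactants):
    C–H: 4 × 429 = 1716
    C=C: 1 × 630 = 630
    H–I: 1 × 307 = 307
    Σ(broken) = 2653 kJ
  Bonds formed (products):
    C–C: 1 × 360 = 360
    C–H: 5 × 429 = 2145
    C–I: 1 × 247 = 247
    Σ(formed) = 2752 kJ
  ΔH_II = 2653 − 2752 = −99 kJ
ΔH_I − ΔH_II = +19 kJ, so reaction II has the more negative ΔH; |ΔH_I − ΔH_II| = 19 kJ.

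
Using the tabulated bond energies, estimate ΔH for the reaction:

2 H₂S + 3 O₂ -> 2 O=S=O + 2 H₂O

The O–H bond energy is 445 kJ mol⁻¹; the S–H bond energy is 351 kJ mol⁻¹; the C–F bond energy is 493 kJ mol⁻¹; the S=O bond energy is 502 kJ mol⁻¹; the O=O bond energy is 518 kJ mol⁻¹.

Bonds broken (reactants):
  O=O: 3 × 518 = 1554
  S–H: 4 × 351 = 1404
  Σ(broken) = 2958 kJ
Bonds formed (products):
  O–H: 4 × 445 = 1780
  S=O: 4 × 502 = 2008
  Σ(formed) = 3788 kJ
ΔH = Σ(broken) − Σ(formed) = 2958 − 3788 = −830 kJ

ΔH ≈ −830 kJ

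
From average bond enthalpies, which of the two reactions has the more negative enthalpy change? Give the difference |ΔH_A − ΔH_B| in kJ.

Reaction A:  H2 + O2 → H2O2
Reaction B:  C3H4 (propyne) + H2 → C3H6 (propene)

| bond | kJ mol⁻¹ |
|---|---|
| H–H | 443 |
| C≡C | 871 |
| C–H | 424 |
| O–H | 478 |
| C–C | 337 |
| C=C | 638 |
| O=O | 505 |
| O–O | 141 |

Reaction A:
  Bonds broken (reactants):
    H–H: 1 × 443 = 443
    O=O: 1 × 505 = 505
    Σ(broken) = 948 kJ
  Bonds formed (products):
    O–H: 2 × 478 = 956
    O–O: 1 × 141 = 141
    Σ(formed) = 1097 kJ
  ΔH_A = 948 − 1097 = −149 kJ
Reaction B:
  Bonds broken (reactants):
    C≡C: 1 × 871 = 871
    C–C: 1 × 337 = 337
    C–H: 4 × 424 = 1696
    H–H: 1 × 443 = 443
    Σ(broken) = 3347 kJ
  Bonds formed (products):
    C–C: 1 × 337 = 337
    C–H: 6 × 424 = 2544
    C=C: 1 × 638 = 638
    Σ(formed) = 3519 kJ
  ΔH_B = 3347 − 3519 = −172 kJ
ΔH_A − ΔH_B = +23 kJ, so reaction B has the more negative ΔH; |ΔH_A − ΔH_B| = 23 kJ.

Reaction B, by 23 kJ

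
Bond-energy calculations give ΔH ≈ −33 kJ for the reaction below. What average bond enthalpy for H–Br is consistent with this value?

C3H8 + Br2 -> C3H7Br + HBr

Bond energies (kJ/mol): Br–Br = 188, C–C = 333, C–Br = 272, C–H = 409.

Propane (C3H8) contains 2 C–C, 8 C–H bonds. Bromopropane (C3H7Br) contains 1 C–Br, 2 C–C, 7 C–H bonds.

Let D be the H–Br bond energy.
Σ(broken) = 1×188 + 2×333 + 8×409 = 4126
Σ(formed) = 1×272 + 2×333 + 7×409 + 1×D = 3801 + D
ΔH = Σ(broken) − Σ(formed) = (4126) − (3801 + D) = +325 − D
Setting this equal to −33 kJ gives D = 358 kJ/mol.

D(H–Br) ≈ 358 kJ/mol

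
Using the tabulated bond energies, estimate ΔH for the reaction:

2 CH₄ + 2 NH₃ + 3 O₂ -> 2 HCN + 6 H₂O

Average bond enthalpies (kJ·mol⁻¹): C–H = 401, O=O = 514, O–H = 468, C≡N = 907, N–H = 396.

Bonds broken (reactants):
  C–H: 8 × 401 = 3208
  N–H: 6 × 396 = 2376
  O=O: 3 × 514 = 1542
  Σ(broken) = 7126 kJ
Bonds formed (products):
  C≡N: 2 × 907 = 1814
  C–H: 2 × 401 = 802
  O–H: 12 × 468 = 5616
  Σ(formed) = 8232 kJ
ΔH = Σ(broken) − Σ(formed) = 7126 − 8232 = −1106 kJ

ΔH ≈ −1106 kJ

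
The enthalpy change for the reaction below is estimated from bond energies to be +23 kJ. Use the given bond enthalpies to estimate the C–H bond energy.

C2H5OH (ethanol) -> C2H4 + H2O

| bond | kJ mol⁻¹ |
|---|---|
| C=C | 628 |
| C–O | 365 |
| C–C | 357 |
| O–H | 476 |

D(C–H) ≈ 405 kJ/mol

Let D be the C–H bond energy.
Σ(broken) = 1×357 + 5×D + 1×365 + 1×476 = 1198 + 5D
Σ(formed) = 4×D + 1×628 + 2×476 = 1580 + 4D
ΔH = Σ(broken) − Σ(formed) = (1198 + 5D) − (1580 + 4D) = −382 + D
Setting this equal to +23 kJ gives D = 405 kJ/mol.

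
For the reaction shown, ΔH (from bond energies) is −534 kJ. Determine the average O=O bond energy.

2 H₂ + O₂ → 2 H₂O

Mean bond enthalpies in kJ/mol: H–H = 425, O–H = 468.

D(O=O) ≈ 488 kJ/mol

Let D be the O=O bond energy.
Σ(broken) = 2×425 + 1×D = 850 + D
Σ(formed) = 4×468 = 1872
ΔH = Σ(broken) − Σ(formed) = (850 + D) − (1872) = −1022 + D
Setting this equal to −534 kJ gives D = 488 kJ/mol.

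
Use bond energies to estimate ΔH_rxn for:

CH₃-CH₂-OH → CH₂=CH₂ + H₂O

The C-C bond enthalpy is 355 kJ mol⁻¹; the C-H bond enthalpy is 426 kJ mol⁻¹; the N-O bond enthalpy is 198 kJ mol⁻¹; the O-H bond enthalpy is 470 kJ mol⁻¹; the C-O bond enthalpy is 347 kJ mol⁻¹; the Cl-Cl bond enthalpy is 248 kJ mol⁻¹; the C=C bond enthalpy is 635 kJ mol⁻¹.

ΔH ≈ +23 kJ

Bonds broken (reactants):
  C-C: 1 × 355 = 355
  C-H: 5 × 426 = 2130
  C-O: 1 × 347 = 347
  O-H: 1 × 470 = 470
  Σ(broken) = 3302 kJ
Bonds formed (products):
  C-H: 4 × 426 = 1704
  C=C: 1 × 635 = 635
  O-H: 2 × 470 = 940
  Σ(formed) = 3279 kJ
ΔH = Σ(broken) − Σ(formed) = 3302 − 3279 = +23 kJ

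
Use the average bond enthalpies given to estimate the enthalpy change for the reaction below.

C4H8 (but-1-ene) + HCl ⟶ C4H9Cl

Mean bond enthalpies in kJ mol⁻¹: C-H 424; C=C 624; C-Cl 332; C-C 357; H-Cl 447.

Bonds broken (reactants):
  C-C: 2 × 357 = 714
  C-H: 8 × 424 = 3392
  C=C: 1 × 624 = 624
  H-Cl: 1 × 447 = 447
  Σ(broken) = 5177 kJ
Bonds formed (products):
  C-C: 3 × 357 = 1071
  C-Cl: 1 × 332 = 332
  C-H: 9 × 424 = 3816
  Σ(formed) = 5219 kJ
ΔH = Σ(broken) − Σ(formed) = 5177 − 5219 = −42 kJ

ΔH ≈ −42 kJ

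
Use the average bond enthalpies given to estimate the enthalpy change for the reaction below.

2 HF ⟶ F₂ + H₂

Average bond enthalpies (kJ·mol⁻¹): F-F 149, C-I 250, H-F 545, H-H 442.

ΔH ≈ +499 kJ

Bonds broken (reactants):
  H-F: 2 × 545 = 1090
  Σ(broken) = 1090 kJ
Bonds formed (products):
  F-F: 1 × 149 = 149
  H-H: 1 × 442 = 442
  Σ(formed) = 591 kJ
ΔH = Σ(broken) − Σ(formed) = 1090 − 591 = +499 kJ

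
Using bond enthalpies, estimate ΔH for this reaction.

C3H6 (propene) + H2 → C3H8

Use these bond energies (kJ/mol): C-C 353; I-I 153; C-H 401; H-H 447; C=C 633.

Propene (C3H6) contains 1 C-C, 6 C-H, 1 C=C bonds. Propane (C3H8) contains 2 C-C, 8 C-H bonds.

Bonds broken (reactants):
  C-C: 1 × 353 = 353
  C-H: 6 × 401 = 2406
  C=C: 1 × 633 = 633
  H-H: 1 × 447 = 447
  Σ(broken) = 3839 kJ
Bonds formed (products):
  C-C: 2 × 353 = 706
  C-H: 8 × 401 = 3208
  Σ(formed) = 3914 kJ
ΔH = Σ(broken) − Σ(formed) = 3839 − 3914 = −75 kJ

ΔH ≈ −75 kJ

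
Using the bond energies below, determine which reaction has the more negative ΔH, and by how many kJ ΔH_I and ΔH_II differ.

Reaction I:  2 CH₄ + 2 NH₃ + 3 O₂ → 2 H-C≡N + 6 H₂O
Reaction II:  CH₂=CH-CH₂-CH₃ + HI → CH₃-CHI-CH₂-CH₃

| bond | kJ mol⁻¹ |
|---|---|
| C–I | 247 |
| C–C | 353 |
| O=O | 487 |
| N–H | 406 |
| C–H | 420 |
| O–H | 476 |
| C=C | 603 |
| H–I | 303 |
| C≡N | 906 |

Reaction I, by 993 kJ

Reaction I:
  Bonds broken (reactants):
    C–H: 8 × 420 = 3360
    N–H: 6 × 406 = 2436
    O=O: 3 × 487 = 1461
    Σ(broken) = 7257 kJ
  Bonds formed (products):
    C≡N: 2 × 906 = 1812
    C–H: 2 × 420 = 840
    O–H: 12 × 476 = 5712
    Σ(formed) = 8364 kJ
  ΔH_I = 7257 − 8364 = −1107 kJ
Reaction II:
  Bonds broken (reactants):
    C–C: 2 × 353 = 706
    C–H: 8 × 420 = 3360
    C=C: 1 × 603 = 603
    H–I: 1 × 303 = 303
    Σ(broken) = 4972 kJ
  Bonds formed (products):
    C–C: 3 × 353 = 1059
    C–H: 9 × 420 = 3780
    C–I: 1 × 247 = 247
    Σ(formed) = 5086 kJ
  ΔH_II = 4972 − 5086 = −114 kJ
ΔH_I − ΔH_II = −993 kJ, so reaction I has the more negative ΔH; |ΔH_I − ΔH_II| = 993 kJ.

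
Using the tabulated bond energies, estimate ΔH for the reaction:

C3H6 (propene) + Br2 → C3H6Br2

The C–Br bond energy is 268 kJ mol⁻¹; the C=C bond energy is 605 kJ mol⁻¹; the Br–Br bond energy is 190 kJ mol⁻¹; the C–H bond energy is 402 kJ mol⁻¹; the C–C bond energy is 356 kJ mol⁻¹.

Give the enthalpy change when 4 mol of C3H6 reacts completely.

Bonds broken (reactants):
  Br–Br: 1 × 190 = 190
  C–C: 1 × 356 = 356
  C–H: 6 × 402 = 2412
  C=C: 1 × 605 = 605
  Σ(broken) = 3563 kJ
Bonds formed (products):
  C–Br: 2 × 268 = 536
  C–C: 2 × 356 = 712
  C–H: 6 × 402 = 2412
  Σ(formed) = 3660 kJ
ΔH = Σ(broken) − Σ(formed) = 3563 − 3660 = −97 kJ
For 4× the reaction as written: 4 × (−97) = −388 kJ

ΔH = −388 kJ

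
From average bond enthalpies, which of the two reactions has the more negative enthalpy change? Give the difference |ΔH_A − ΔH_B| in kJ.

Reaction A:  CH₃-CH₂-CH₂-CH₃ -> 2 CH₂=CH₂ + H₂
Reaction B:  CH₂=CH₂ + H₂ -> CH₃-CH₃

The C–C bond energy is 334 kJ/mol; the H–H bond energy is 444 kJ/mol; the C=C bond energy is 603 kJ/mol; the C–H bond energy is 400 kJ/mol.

Reaction A:
  Bonds broken (reactants):
    C–C: 3 × 334 = 1002
    C–H: 10 × 400 = 4000
    Σ(broken) = 5002 kJ
  Bonds formed (products):
    C–H: 8 × 400 = 3200
    C=C: 2 × 603 = 1206
    H–H: 1 × 444 = 444
    Σ(formed) = 4850 kJ
  ΔH_A = 5002 − 4850 = +152 kJ
Reaction B:
  Bonds broken (reactants):
    C–H: 4 × 400 = 1600
    C=C: 1 × 603 = 603
    H–H: 1 × 444 = 444
    Σ(broken) = 2647 kJ
  Bonds formed (products):
    C–C: 1 × 334 = 334
    C–H: 6 × 400 = 2400
    Σ(formed) = 2734 kJ
  ΔH_B = 2647 − 2734 = −87 kJ
ΔH_A − ΔH_B = +239 kJ, so reaction B has the more negative ΔH; |ΔH_A − ΔH_B| = 239 kJ.

Reaction B, by 239 kJ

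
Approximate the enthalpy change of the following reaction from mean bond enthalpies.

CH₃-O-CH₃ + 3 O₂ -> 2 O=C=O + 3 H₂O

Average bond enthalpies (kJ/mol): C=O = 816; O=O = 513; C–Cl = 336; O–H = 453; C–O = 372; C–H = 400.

ΔH ≈ −1299 kJ

Bonds broken (reactants):
  C–H: 6 × 400 = 2400
  C–O: 2 × 372 = 744
  O=O: 3 × 513 = 1539
  Σ(broken) = 4683 kJ
Bonds formed (products):
  C=O: 4 × 816 = 3264
  O–H: 6 × 453 = 2718
  Σ(formed) = 5982 kJ
ΔH = Σ(broken) − Σ(formed) = 4683 − 5982 = −1299 kJ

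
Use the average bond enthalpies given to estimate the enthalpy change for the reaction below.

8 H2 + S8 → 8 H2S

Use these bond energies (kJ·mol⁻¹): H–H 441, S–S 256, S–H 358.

ΔH ≈ −152 kJ

Bonds broken (reactants):
  H–H: 8 × 441 = 3528
  S–S: 8 × 256 = 2048
  Σ(broken) = 5576 kJ
Bonds formed (products):
  S–H: 16 × 358 = 5728
  Σ(formed) = 5728 kJ
ΔH = Σ(broken) − Σ(formed) = 5576 − 5728 = −152 kJ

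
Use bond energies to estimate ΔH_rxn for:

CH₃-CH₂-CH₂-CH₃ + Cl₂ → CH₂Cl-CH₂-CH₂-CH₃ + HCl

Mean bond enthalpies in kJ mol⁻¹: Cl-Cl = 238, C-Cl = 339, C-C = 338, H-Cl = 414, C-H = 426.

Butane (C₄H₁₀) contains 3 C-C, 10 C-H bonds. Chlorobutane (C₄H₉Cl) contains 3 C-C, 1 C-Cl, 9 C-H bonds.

ΔH ≈ −89 kJ

Bonds broken (reactants):
  C-C: 3 × 338 = 1014
  C-H: 10 × 426 = 4260
  Cl-Cl: 1 × 238 = 238
  Σ(broken) = 5512 kJ
Bonds formed (products):
  C-C: 3 × 338 = 1014
  C-Cl: 1 × 339 = 339
  C-H: 9 × 426 = 3834
  H-Cl: 1 × 414 = 414
  Σ(formed) = 5601 kJ
ΔH = Σ(broken) − Σ(formed) = 5512 − 5601 = −89 kJ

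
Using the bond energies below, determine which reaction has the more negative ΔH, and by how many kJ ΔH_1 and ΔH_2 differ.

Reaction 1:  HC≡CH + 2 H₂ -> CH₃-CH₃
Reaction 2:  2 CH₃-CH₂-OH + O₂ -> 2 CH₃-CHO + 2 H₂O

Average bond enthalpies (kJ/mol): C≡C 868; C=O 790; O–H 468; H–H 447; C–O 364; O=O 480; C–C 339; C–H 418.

Reaction 2, by 223 kJ

Reaction 1:
  Bonds broken (reactants):
    C≡C: 1 × 868 = 868
    C–H: 2 × 418 = 836
    H–H: 2 × 447 = 894
    Σ(broken) = 2598 kJ
  Bonds formed (products):
    C–C: 1 × 339 = 339
    C–H: 6 × 418 = 2508
    Σ(formed) = 2847 kJ
  ΔH_1 = 2598 − 2847 = −249 kJ
Reaction 2:
  Bonds broken (reactants):
    C–C: 2 × 339 = 678
    C–H: 10 × 418 = 4180
    C–O: 2 × 364 = 728
    O–H: 2 × 468 = 936
    O=O: 1 × 480 = 480
    Σ(broken) = 7002 kJ
  Bonds formed (products):
    C–C: 2 × 339 = 678
    C–H: 8 × 418 = 3344
    C=O: 2 × 790 = 1580
    O–H: 4 × 468 = 1872
    Σ(formed) = 7474 kJ
  ΔH_2 = 7002 − 7474 = −472 kJ
ΔH_1 − ΔH_2 = +223 kJ, so reaction 2 has the more negative ΔH; |ΔH_1 − ΔH_2| = 223 kJ.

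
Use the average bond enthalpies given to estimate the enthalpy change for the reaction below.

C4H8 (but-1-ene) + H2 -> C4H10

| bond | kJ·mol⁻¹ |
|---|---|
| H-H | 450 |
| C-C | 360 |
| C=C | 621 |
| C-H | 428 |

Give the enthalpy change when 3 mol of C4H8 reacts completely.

ΔH = −435 kJ

Bonds broken (reactants):
  C-C: 2 × 360 = 720
  C-H: 8 × 428 = 3424
  C=C: 1 × 621 = 621
  H-H: 1 × 450 = 450
  Σ(broken) = 5215 kJ
Bonds formed (products):
  C-C: 3 × 360 = 1080
  C-H: 10 × 428 = 4280
  Σ(formed) = 5360 kJ
ΔH = Σ(broken) − Σ(formed) = 5215 − 5360 = −145 kJ
For 3× the reaction as written: 3 × (−145) = −435 kJ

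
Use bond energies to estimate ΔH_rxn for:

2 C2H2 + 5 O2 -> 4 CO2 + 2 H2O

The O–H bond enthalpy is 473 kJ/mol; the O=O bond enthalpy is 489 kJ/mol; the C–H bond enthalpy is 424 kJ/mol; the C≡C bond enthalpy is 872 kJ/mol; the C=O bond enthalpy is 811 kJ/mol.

ΔH ≈ −2495 kJ

Bonds broken (reactants):
  C≡C: 2 × 872 = 1744
  C–H: 4 × 424 = 1696
  O=O: 5 × 489 = 2445
  Σ(broken) = 5885 kJ
Bonds formed (products):
  C=O: 8 × 811 = 6488
  O–H: 4 × 473 = 1892
  Σ(formed) = 8380 kJ
ΔH = Σ(broken) − Σ(formed) = 5885 − 8380 = −2495 kJ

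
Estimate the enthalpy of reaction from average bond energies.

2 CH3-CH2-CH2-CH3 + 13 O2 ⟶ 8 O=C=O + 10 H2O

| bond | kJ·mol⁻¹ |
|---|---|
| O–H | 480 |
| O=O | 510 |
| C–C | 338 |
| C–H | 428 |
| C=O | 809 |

ΔH ≈ −5326 kJ

Bonds broken (reactants):
  C–C: 6 × 338 = 2028
  C–H: 20 × 428 = 8560
  O=O: 13 × 510 = 6630
  Σ(broken) = 17218 kJ
Bonds formed (products):
  C=O: 16 × 809 = 12944
  O–H: 20 × 480 = 9600
  Σ(formed) = 22544 kJ
ΔH = Σ(broken) − Σ(formed) = 17218 − 22544 = −5326 kJ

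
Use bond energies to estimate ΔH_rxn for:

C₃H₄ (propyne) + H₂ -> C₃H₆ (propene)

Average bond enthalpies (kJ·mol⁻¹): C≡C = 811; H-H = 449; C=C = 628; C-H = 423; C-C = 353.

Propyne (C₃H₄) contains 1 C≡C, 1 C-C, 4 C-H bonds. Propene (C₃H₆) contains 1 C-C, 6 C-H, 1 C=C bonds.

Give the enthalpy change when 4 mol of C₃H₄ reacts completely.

Bonds broken (reactants):
  C≡C: 1 × 811 = 811
  C-C: 1 × 353 = 353
  C-H: 4 × 423 = 1692
  H-H: 1 × 449 = 449
  Σ(broken) = 3305 kJ
Bonds formed (products):
  C-C: 1 × 353 = 353
  C-H: 6 × 423 = 2538
  C=C: 1 × 628 = 628
  Σ(formed) = 3519 kJ
ΔH = Σ(broken) − Σ(formed) = 3305 − 3519 = −214 kJ
For 4× the reaction as written: 4 × (−214) = −856 kJ

ΔH = −856 kJ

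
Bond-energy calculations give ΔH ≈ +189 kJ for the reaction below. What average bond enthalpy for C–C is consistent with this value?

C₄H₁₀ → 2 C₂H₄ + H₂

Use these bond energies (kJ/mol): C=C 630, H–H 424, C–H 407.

D(C–C) ≈ 353 kJ/mol

Let D be the C–C bond energy.
Σ(broken) = 3×D + 10×407 = 4070 + 3D
Σ(formed) = 8×407 + 2×630 + 1×424 = 4940
ΔH = Σ(broken) − Σ(formed) = (4070 + 3D) − (4940) = −870 + 3D
Setting this equal to +189 kJ gives 3D = 1059, so D = 353 kJ/mol.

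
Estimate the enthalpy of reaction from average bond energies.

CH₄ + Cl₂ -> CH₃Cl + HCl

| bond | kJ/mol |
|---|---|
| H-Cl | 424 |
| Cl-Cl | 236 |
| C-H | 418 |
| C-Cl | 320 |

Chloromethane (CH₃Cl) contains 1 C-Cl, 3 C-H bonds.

Bonds broken (reactants):
  C-H: 4 × 418 = 1672
  Cl-Cl: 1 × 236 = 236
  Σ(broken) = 1908 kJ
Bonds formed (products):
  C-Cl: 1 × 320 = 320
  C-H: 3 × 418 = 1254
  H-Cl: 1 × 424 = 424
  Σ(formed) = 1998 kJ
ΔH = Σ(broken) − Σ(formed) = 1908 − 1998 = −90 kJ

ΔH ≈ −90 kJ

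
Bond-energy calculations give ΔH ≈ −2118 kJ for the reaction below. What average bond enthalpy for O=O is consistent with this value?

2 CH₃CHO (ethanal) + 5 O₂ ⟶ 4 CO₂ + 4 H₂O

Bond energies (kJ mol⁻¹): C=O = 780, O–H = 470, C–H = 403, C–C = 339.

D(O=O) ≈ 484 kJ/mol

Let D be the O=O bond energy.
Σ(broken) = 2×339 + 8×403 + 2×780 + 5×D = 5462 + 5D
Σ(formed) = 8×780 + 8×470 = 10000
ΔH = Σ(broken) − Σ(formed) = (5462 + 5D) − (10000) = −4538 + 5D
Setting this equal to −2118 kJ gives 5D = 2420, so D = 484 kJ/mol.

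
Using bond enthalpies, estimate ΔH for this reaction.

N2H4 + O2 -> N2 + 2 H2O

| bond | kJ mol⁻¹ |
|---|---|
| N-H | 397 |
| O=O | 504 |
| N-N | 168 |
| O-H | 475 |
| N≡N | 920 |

Bonds broken (reactants):
  N-H: 4 × 397 = 1588
  N-N: 1 × 168 = 168
  O=O: 1 × 504 = 504
  Σ(broken) = 2260 kJ
Bonds formed (products):
  N≡N: 1 × 920 = 920
  O-H: 4 × 475 = 1900
  Σ(formed) = 2820 kJ
ΔH = Σ(broken) − Σ(formed) = 2260 − 2820 = −560 kJ

ΔH ≈ −560 kJ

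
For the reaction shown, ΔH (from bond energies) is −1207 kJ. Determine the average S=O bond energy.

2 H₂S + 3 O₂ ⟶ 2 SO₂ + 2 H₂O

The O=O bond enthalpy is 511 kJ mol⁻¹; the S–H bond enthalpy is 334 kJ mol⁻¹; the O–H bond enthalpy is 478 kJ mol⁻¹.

D(S=O) ≈ 541 kJ/mol

Let D be the S=O bond energy.
Σ(broken) = 3×511 + 4×334 = 2869
Σ(formed) = 4×478 + 4×D = 1912 + 4D
ΔH = Σ(broken) − Σ(formed) = (2869) − (1912 + 4D) = +957 − 4D
Setting this equal to −1207 kJ gives 4D = 2164, so D = 541 kJ/mol.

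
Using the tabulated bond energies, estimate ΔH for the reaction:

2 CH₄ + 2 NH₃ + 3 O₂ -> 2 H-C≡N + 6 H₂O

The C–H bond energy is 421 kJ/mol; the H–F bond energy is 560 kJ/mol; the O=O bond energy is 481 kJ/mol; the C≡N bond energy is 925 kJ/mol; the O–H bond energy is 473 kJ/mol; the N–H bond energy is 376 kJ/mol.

Bonds broken (reactants):
  C–H: 8 × 421 = 3368
  N–H: 6 × 376 = 2256
  O=O: 3 × 481 = 1443
  Σ(broken) = 7067 kJ
Bonds formed (products):
  C≡N: 2 × 925 = 1850
  C–H: 2 × 421 = 842
  O–H: 12 × 473 = 5676
  Σ(formed) = 8368 kJ
ΔH = Σ(broken) − Σ(formed) = 7067 − 8368 = −1301 kJ

ΔH ≈ −1301 kJ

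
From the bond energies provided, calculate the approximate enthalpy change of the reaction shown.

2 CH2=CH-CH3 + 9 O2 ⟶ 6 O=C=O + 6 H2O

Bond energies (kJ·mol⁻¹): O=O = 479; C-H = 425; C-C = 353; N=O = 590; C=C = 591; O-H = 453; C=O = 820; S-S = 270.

Bonds broken (reactants):
  C-C: 2 × 353 = 706
  C-H: 12 × 425 = 5100
  C=C: 2 × 591 = 1182
  O=O: 9 × 479 = 4311
  Σ(broken) = 11299 kJ
Bonds formed (products):
  C=O: 12 × 820 = 9840
  O-H: 12 × 453 = 5436
  Σ(formed) = 15276 kJ
ΔH = Σ(broken) − Σ(formed) = 11299 − 15276 = −3977 kJ

ΔH ≈ −3977 kJ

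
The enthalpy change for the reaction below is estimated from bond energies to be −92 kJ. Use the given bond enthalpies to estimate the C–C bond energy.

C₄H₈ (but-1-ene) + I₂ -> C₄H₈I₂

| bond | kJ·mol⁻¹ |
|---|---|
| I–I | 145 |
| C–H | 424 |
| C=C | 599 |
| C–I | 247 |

D(C–C) ≈ 342 kJ/mol

Let D be the C–C bond energy.
Σ(broken) = 2×D + 8×424 + 1×599 + 1×145 = 4136 + 2D
Σ(formed) = 3×D + 8×424 + 2×247 = 3886 + 3D
ΔH = Σ(broken) − Σ(formed) = (4136 + 2D) − (3886 + 3D) = +250 − D
Setting this equal to −92 kJ gives D = 342 kJ/mol.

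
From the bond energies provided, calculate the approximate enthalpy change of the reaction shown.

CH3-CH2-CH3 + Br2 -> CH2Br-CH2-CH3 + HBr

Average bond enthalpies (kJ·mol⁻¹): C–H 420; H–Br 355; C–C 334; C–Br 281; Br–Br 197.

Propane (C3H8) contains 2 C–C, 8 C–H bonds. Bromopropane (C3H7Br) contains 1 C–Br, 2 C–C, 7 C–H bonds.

ΔH ≈ −19 kJ

Bonds broken (reactants):
  Br–Br: 1 × 197 = 197
  C–C: 2 × 334 = 668
  C–H: 8 × 420 = 3360
  Σ(broken) = 4225 kJ
Bonds formed (products):
  C–Br: 1 × 281 = 281
  C–C: 2 × 334 = 668
  C–H: 7 × 420 = 2940
  H–Br: 1 × 355 = 355
  Σ(formed) = 4244 kJ
ΔH = Σ(broken) − Σ(formed) = 4225 − 4244 = −19 kJ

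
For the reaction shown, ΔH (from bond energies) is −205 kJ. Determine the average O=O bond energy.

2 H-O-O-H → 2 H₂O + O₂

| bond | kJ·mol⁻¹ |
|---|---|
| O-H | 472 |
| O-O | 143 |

Let D be the O=O bond energy.
Σ(broken) = 4×472 + 2×143 = 2174
Σ(formed) = 4×472 + 1×D = 1888 + D
ΔH = Σ(broken) − Σ(formed) = (2174) − (1888 + D) = +286 − D
Setting this equal to −205 kJ gives D = 491 kJ/mol.

D(O=O) ≈ 491 kJ/mol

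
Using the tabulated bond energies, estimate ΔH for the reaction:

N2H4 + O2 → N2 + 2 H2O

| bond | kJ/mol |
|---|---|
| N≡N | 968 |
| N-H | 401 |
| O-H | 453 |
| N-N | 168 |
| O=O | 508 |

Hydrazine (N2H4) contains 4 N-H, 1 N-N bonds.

Bonds broken (reactants):
  N-H: 4 × 401 = 1604
  N-N: 1 × 168 = 168
  O=O: 1 × 508 = 508
  Σ(broken) = 2280 kJ
Bonds formed (products):
  N≡N: 1 × 968 = 968
  O-H: 4 × 453 = 1812
  Σ(formed) = 2780 kJ
ΔH = Σ(broken) − Σ(formed) = 2280 − 2780 = −500 kJ

ΔH ≈ −500 kJ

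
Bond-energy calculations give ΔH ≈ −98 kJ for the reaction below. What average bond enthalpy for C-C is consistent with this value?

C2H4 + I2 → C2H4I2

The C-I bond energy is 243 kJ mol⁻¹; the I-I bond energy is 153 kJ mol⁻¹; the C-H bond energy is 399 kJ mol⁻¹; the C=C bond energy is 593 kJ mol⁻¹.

D(C-C) ≈ 358 kJ/mol

Let D be the C-C bond energy.
Σ(broken) = 4×399 + 1×593 + 1×153 = 2342
Σ(formed) = 1×D + 4×399 + 2×243 = 2082 + D
ΔH = Σ(broken) − Σ(formed) = (2342) − (2082 + D) = +260 − D
Setting this equal to −98 kJ gives D = 358 kJ/mol.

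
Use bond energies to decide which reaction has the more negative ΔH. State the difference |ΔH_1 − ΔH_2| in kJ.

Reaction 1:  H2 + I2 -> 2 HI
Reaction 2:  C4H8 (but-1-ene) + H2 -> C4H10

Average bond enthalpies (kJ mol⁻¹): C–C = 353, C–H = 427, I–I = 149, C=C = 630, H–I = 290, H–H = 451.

Reaction 2, by 146 kJ

Reaction 1:
  Bonds broken (reactants):
    H–H: 1 × 451 = 451
    I–I: 1 × 149 = 149
    Σ(broken) = 600 kJ
  Bonds formed (products):
    H–I: 2 × 290 = 580
    Σ(formed) = 580 kJ
  ΔH_1 = 600 − 580 = +20 kJ
Reaction 2:
  Bonds broken (reactants):
    C–C: 2 × 353 = 706
    C–H: 8 × 427 = 3416
    C=C: 1 × 630 = 630
    H–H: 1 × 451 = 451
    Σ(broken) = 5203 kJ
  Bonds formed (products):
    C–C: 3 × 353 = 1059
    C–H: 10 × 427 = 4270
    Σ(formed) = 5329 kJ
  ΔH_2 = 5203 − 5329 = −126 kJ
ΔH_1 − ΔH_2 = +146 kJ, so reaction 2 has the more negative ΔH; |ΔH_1 − ΔH_2| = 146 kJ.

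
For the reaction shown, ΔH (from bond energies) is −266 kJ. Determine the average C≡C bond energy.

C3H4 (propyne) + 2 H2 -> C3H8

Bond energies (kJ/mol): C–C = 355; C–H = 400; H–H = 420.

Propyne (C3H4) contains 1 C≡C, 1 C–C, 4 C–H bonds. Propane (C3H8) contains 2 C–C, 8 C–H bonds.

D(C≡C) ≈ 849 kJ/mol

Let D be the C≡C bond energy.
Σ(broken) = 1×D + 1×355 + 4×400 + 2×420 = 2795 + D
Σ(formed) = 2×355 + 8×400 = 3910
ΔH = Σ(broken) − Σ(formed) = (2795 + D) − (3910) = −1115 + D
Setting this equal to −266 kJ gives D = 849 kJ/mol.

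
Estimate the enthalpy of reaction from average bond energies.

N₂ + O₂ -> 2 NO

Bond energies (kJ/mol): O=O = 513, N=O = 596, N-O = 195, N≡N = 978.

Bonds broken (reactants):
  N≡N: 1 × 978 = 978
  O=O: 1 × 513 = 513
  Σ(broken) = 1491 kJ
Bonds formed (products):
  N=O: 2 × 596 = 1192
  Σ(formed) = 1192 kJ
ΔH = Σ(broken) − Σ(formed) = 1491 − 1192 = +299 kJ

ΔH ≈ +299 kJ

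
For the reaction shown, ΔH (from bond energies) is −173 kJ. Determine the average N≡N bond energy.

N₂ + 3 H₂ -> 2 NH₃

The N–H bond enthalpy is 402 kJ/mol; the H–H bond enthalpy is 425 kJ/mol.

D(N≡N) ≈ 964 kJ/mol

Let D be the N≡N bond energy.
Σ(broken) = 3×425 + 1×D = 1275 + D
Σ(formed) = 6×402 = 2412
ΔH = Σ(broken) − Σ(formed) = (1275 + D) − (2412) = −1137 + D
Setting this equal to −173 kJ gives D = 964 kJ/mol.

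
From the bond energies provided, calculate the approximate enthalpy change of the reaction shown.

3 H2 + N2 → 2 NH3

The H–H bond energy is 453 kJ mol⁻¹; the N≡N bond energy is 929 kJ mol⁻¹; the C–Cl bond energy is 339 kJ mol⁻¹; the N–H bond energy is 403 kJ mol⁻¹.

ΔH ≈ −130 kJ

Bonds broken (reactants):
  H–H: 3 × 453 = 1359
  N≡N: 1 × 929 = 929
  Σ(broken) = 2288 kJ
Bonds formed (products):
  N–H: 6 × 403 = 2418
  Σ(formed) = 2418 kJ
ΔH = Σ(broken) − Σ(formed) = 2288 − 2418 = −130 kJ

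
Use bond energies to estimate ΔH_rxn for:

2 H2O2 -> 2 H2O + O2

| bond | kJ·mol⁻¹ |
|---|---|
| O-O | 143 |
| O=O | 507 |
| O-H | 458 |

Bonds broken (reactants):
  O-H: 4 × 458 = 1832
  O-O: 2 × 143 = 286
  Σ(broken) = 2118 kJ
Bonds formed (products):
  O-H: 4 × 458 = 1832
  O=O: 1 × 507 = 507
  Σ(formed) = 2339 kJ
ΔH = Σ(broken) − Σ(formed) = 2118 − 2339 = −221 kJ

ΔH ≈ −221 kJ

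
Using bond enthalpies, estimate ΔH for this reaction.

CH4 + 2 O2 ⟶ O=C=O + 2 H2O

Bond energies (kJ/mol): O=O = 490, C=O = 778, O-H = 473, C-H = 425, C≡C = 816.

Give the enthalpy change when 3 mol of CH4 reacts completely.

ΔH = −2304 kJ

Bonds broken (reactants):
  C-H: 4 × 425 = 1700
  O=O: 2 × 490 = 980
  Σ(broken) = 2680 kJ
Bonds formed (products):
  C=O: 2 × 778 = 1556
  O-H: 4 × 473 = 1892
  Σ(formed) = 3448 kJ
ΔH = Σ(broken) − Σ(formed) = 2680 − 3448 = −768 kJ
For 3× the reaction as written: 3 × (−768) = −2304 kJ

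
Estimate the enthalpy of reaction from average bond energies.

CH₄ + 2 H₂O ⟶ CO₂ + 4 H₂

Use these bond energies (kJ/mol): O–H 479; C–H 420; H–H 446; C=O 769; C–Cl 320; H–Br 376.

Bonds broken (reactants):
  C–H: 4 × 420 = 1680
  O–H: 4 × 479 = 1916
  Σ(broken) = 3596 kJ
Bonds formed (products):
  C=O: 2 × 769 = 1538
  H–H: 4 × 446 = 1784
  Σ(formed) = 3322 kJ
ΔH = Σ(broken) − Σ(formed) = 3596 − 3322 = +274 kJ

ΔH ≈ +274 kJ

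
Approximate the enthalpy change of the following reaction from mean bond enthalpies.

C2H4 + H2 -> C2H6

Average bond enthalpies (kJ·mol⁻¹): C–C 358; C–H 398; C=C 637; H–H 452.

Bonds broken (reactants):
  C–H: 4 × 398 = 1592
  C=C: 1 × 637 = 637
  H–H: 1 × 452 = 452
  Σ(broken) = 2681 kJ
Bonds formed (products):
  C–C: 1 × 358 = 358
  C–H: 6 × 398 = 2388
  Σ(formed) = 2746 kJ
ΔH = Σ(broken) − Σ(formed) = 2681 − 2746 = −65 kJ

ΔH ≈ −65 kJ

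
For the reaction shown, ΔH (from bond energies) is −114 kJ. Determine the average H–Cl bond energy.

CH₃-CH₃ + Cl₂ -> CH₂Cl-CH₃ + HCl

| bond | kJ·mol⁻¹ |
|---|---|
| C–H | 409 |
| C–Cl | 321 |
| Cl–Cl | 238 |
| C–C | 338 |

D(H–Cl) ≈ 440 kJ/mol

Let D be the H–Cl bond energy.
Σ(broken) = 1×338 + 6×409 + 1×238 = 3030
Σ(formed) = 1×338 + 1×321 + 5×409 + 1×D = 2704 + D
ΔH = Σ(broken) − Σ(formed) = (3030) − (2704 + D) = +326 − D
Setting this equal to −114 kJ gives D = 440 kJ/mol.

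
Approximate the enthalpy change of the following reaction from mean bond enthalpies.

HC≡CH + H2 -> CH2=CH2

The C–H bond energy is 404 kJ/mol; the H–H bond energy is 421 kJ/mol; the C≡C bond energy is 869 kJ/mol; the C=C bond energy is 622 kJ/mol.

ΔH ≈ −140 kJ

Bonds broken (reactants):
  C≡C: 1 × 869 = 869
  C–H: 2 × 404 = 808
  H–H: 1 × 421 = 421
  Σ(broken) = 2098 kJ
Bonds formed (products):
  C–H: 4 × 404 = 1616
  C=C: 1 × 622 = 622
  Σ(formed) = 2238 kJ
ΔH = Σ(broken) − Σ(formed) = 2098 − 2238 = −140 kJ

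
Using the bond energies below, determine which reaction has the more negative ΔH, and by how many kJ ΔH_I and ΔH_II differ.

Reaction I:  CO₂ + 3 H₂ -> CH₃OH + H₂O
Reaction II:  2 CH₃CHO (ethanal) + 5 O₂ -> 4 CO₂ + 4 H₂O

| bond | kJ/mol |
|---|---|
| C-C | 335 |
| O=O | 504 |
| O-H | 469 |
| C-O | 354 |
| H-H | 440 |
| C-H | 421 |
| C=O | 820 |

Reaction II, by 2050 kJ

Reaction I:
  Bonds broken (reactants):
    C=O: 2 × 820 = 1640
    H-H: 3 × 440 = 1320
    Σ(broken) = 2960 kJ
  Bonds formed (products):
    C-H: 3 × 421 = 1263
    C-O: 1 × 354 = 354
    O-H: 3 × 469 = 1407
    Σ(formed) = 3024 kJ
  ΔH_I = 2960 − 3024 = −64 kJ
Reaction II:
  Bonds broken (reactants):
    C-C: 2 × 335 = 670
    C-H: 8 × 421 = 3368
    C=O: 2 × 820 = 1640
    O=O: 5 × 504 = 2520
    Σ(broken) = 8198 kJ
  Bonds formed (products):
    C=O: 8 × 820 = 6560
    O-H: 8 × 469 = 3752
    Σ(formed) = 10312 kJ
  ΔH_II = 8198 − 10312 = −2114 kJ
ΔH_I − ΔH_II = +2050 kJ, so reaction II has the more negative ΔH; |ΔH_I − ΔH_II| = 2050 kJ.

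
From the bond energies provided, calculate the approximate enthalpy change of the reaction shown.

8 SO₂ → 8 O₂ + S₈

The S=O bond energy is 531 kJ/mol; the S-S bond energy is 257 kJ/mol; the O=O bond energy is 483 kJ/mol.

Bonds broken (reactants):
  S=O: 16 × 531 = 8496
  Σ(broken) = 8496 kJ
Bonds formed (products):
  O=O: 8 × 483 = 3864
  S-S: 8 × 257 = 2056
  Σ(formed) = 5920 kJ
ΔH = Σ(broken) − Σ(formed) = 8496 − 5920 = +2576 kJ

ΔH ≈ +2576 kJ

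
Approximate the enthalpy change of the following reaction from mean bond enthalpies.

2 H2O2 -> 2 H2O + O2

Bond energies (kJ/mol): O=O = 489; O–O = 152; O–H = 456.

Bonds broken (reactants):
  O–H: 4 × 456 = 1824
  O–O: 2 × 152 = 304
  Σ(broken) = 2128 kJ
Bonds formed (products):
  O–H: 4 × 456 = 1824
  O=O: 1 × 489 = 489
  Σ(formed) = 2313 kJ
ΔH = Σ(broken) − Σ(formed) = 2128 − 2313 = −185 kJ

ΔH ≈ −185 kJ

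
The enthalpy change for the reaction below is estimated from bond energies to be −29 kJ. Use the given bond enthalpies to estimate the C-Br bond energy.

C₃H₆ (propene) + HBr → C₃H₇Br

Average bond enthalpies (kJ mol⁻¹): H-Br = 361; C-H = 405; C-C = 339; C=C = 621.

D(C-Br) ≈ 267 kJ/mol

Let D be the C-Br bond energy.
Σ(broken) = 1×339 + 6×405 + 1×621 + 1×361 = 3751
Σ(formed) = 1×D + 2×339 + 7×405 = 3513 + D
ΔH = Σ(broken) − Σ(formed) = (3751) − (3513 + D) = +238 − D
Setting this equal to −29 kJ gives D = 267 kJ/mol.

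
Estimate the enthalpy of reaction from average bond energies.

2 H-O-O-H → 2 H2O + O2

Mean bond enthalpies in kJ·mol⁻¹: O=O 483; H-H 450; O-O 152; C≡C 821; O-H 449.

Bonds broken (reactants):
  O-H: 4 × 449 = 1796
  O-O: 2 × 152 = 304
  Σ(broken) = 2100 kJ
Bonds formed (products):
  O-H: 4 × 449 = 1796
  O=O: 1 × 483 = 483
  Σ(formed) = 2279 kJ
ΔH = Σ(broken) − Σ(formed) = 2100 − 2279 = −179 kJ

ΔH ≈ −179 kJ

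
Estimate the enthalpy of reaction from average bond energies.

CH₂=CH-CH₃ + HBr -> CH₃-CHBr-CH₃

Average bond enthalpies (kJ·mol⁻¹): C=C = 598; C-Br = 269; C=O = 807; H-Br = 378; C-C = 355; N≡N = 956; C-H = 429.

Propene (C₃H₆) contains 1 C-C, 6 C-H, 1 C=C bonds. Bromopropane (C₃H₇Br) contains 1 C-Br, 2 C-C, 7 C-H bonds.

ΔH ≈ −77 kJ

Bonds broken (reactants):
  C-C: 1 × 355 = 355
  C-H: 6 × 429 = 2574
  C=C: 1 × 598 = 598
  H-Br: 1 × 378 = 378
  Σ(broken) = 3905 kJ
Bonds formed (products):
  C-Br: 1 × 269 = 269
  C-C: 2 × 355 = 710
  C-H: 7 × 429 = 3003
  Σ(formed) = 3982 kJ
ΔH = Σ(broken) − Σ(formed) = 3905 − 3982 = −77 kJ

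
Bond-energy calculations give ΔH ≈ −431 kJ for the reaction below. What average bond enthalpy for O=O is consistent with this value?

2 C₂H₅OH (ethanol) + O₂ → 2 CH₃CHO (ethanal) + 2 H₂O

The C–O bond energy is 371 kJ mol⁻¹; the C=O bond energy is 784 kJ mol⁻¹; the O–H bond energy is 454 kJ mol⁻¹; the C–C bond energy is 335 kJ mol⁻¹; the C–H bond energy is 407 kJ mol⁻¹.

D(O=O) ≈ 489 kJ/mol

Let D be the O=O bond energy.
Σ(broken) = 2×335 + 10×407 + 2×371 + 2×454 + 1×D = 6390 + D
Σ(formed) = 2×335 + 8×407 + 2×784 + 4×454 = 7310
ΔH = Σ(broken) − Σ(formed) = (6390 + D) − (7310) = −920 + D
Setting this equal to −431 kJ gives D = 489 kJ/mol.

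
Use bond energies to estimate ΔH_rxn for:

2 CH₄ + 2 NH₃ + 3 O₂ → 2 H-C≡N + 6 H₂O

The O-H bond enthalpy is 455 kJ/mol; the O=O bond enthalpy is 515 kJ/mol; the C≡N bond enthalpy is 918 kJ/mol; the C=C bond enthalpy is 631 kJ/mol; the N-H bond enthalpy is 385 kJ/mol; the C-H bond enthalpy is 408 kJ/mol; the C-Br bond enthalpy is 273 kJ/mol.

Bonds broken (reactants):
  C-H: 8 × 408 = 3264
  N-H: 6 × 385 = 2310
  O=O: 3 × 515 = 1545
  Σ(broken) = 7119 kJ
Bonds formed (products):
  C≡N: 2 × 918 = 1836
  C-H: 2 × 408 = 816
  O-H: 12 × 455 = 5460
  Σ(formed) = 8112 kJ
ΔH = Σ(broken) − Σ(formed) = 7119 − 8112 = −993 kJ

ΔH ≈ −993 kJ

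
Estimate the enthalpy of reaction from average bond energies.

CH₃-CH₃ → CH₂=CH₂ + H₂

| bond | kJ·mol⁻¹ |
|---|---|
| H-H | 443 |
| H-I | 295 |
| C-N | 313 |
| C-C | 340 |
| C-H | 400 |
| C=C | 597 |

Bonds broken (reactants):
  C-C: 1 × 340 = 340
  C-H: 6 × 400 = 2400
  Σ(broken) = 2740 kJ
Bonds formed (products):
  C-H: 4 × 400 = 1600
  C=C: 1 × 597 = 597
  H-H: 1 × 443 = 443
  Σ(formed) = 2640 kJ
ΔH = Σ(broken) − Σ(formed) = 2740 − 2640 = +100 kJ

ΔH ≈ +100 kJ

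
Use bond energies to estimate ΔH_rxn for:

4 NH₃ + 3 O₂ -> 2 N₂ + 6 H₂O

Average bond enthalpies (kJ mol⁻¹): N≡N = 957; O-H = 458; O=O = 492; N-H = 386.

Bonds broken (reactants):
  N-H: 12 × 386 = 4632
  O=O: 3 × 492 = 1476
  Σ(broken) = 6108 kJ
Bonds formed (products):
  N≡N: 2 × 957 = 1914
  O-H: 12 × 458 = 5496
  Σ(formed) = 7410 kJ
ΔH = Σ(broken) − Σ(formed) = 6108 − 7410 = −1302 kJ

ΔH ≈ −1302 kJ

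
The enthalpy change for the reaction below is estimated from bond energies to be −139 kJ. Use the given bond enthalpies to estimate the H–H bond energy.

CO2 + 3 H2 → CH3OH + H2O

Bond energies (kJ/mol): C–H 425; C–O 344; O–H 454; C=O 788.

D(H–H) ≈ 422 kJ/mol

Let D be the H–H bond energy.
Σ(broken) = 2×788 + 3×D = 1576 + 3D
Σ(formed) = 3×425 + 1×344 + 3×454 = 2981
ΔH = Σ(broken) − Σ(formed) = (1576 + 3D) − (2981) = −1405 + 3D
Setting this equal to −139 kJ gives 3D = 1266, so D = 422 kJ/mol.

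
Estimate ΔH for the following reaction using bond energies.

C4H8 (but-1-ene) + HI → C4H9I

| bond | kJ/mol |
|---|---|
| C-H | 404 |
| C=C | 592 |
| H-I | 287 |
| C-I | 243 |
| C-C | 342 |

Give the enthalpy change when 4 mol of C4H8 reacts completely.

Bonds broken (reactants):
  C-C: 2 × 342 = 684
  C-H: 8 × 404 = 3232
  C=C: 1 × 592 = 592
  H-I: 1 × 287 = 287
  Σ(broken) = 4795 kJ
Bonds formed (products):
  C-C: 3 × 342 = 1026
  C-H: 9 × 404 = 3636
  C-I: 1 × 243 = 243
  Σ(formed) = 4905 kJ
ΔH = Σ(broken) − Σ(formed) = 4795 − 4905 = −110 kJ
For 4× the reaction as written: 4 × (−110) = −440 kJ

ΔH = −440 kJ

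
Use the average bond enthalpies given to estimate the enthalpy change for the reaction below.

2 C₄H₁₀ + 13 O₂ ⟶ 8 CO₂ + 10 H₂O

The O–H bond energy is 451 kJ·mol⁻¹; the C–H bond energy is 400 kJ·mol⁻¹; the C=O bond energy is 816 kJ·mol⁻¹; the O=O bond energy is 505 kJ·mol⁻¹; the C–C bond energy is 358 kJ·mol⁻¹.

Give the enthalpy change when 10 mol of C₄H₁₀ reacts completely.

ΔH = −26815 kJ

Bonds broken (reactants):
  C–C: 6 × 358 = 2148
  C–H: 20 × 400 = 8000
  O=O: 13 × 505 = 6565
  Σ(broken) = 16713 kJ
Bonds formed (products):
  C=O: 16 × 816 = 13056
  O–H: 20 × 451 = 9020
  Σ(formed) = 22076 kJ
ΔH = Σ(broken) − Σ(formed) = 16713 − 22076 = −5363 kJ
For 5× the reaction as written: 5 × (−5363) = −26815 kJ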